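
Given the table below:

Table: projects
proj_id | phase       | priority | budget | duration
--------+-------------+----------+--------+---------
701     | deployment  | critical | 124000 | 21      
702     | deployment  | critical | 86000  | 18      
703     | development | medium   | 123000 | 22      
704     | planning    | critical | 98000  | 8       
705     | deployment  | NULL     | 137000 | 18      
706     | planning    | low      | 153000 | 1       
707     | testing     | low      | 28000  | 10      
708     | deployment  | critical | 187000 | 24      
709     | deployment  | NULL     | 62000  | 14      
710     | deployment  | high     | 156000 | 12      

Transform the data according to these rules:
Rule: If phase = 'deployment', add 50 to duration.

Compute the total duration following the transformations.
448

Step 1: Count records where phase = 'deployment': 6
Step 2: Total bonus added: 6 × 50 = 300
Step 3: Original sum of duration: 148
Step 4: Final sum = 148 + 300 = 448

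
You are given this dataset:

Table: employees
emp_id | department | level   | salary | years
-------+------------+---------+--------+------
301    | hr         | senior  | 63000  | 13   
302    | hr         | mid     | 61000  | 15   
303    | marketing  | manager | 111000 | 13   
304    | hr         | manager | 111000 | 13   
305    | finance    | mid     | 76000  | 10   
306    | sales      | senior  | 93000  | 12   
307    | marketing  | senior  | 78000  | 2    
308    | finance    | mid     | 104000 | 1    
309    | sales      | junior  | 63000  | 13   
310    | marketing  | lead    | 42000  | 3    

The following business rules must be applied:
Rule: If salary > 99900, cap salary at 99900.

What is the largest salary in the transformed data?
99900

Step 1: Original maximum salary = 111000
Step 2: Apply cap at 99900
Step 3: 3 records had salary > 99900 and were capped
Step 4: Maximum after transformation = 99900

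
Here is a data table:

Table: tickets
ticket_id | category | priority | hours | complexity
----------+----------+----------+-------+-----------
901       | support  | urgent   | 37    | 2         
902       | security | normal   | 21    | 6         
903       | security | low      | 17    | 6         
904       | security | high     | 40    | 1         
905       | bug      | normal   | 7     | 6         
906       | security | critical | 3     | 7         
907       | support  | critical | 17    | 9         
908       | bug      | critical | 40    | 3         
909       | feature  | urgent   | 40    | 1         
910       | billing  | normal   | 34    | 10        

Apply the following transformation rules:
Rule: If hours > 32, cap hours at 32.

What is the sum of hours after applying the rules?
225

Step 1: 5 records have hours > 32
Step 2: These records originally summed to 191
Step 3: After capping: 5 × 32 = 160
Step 4: Unaffected records sum: 65
Step 5: Final sum = 160 + 65 = 225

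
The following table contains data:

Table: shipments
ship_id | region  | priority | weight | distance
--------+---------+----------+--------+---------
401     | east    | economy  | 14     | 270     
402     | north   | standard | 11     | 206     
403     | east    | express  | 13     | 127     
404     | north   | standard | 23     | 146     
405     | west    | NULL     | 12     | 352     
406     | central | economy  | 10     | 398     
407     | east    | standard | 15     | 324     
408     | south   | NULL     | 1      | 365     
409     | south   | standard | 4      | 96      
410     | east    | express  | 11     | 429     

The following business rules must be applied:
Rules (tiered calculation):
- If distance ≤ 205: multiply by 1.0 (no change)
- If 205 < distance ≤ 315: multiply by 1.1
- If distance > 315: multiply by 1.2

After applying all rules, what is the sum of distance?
3134.2

Step 1: Tier 1 (distance ≤ 205): 3 records, sum = 369 × 1.0 = 369.0
Step 2: Tier 2 (205 < distance ≤ 315): 2 records, sum = 476 × 1.1 = 523.6
Step 3: Tier 3 (distance > 315): 5 records, sum = 1868 × 1.2 = 2241.6
Step 4: Final sum = 369.0 + 523.6 + 2241.6 = 3134.2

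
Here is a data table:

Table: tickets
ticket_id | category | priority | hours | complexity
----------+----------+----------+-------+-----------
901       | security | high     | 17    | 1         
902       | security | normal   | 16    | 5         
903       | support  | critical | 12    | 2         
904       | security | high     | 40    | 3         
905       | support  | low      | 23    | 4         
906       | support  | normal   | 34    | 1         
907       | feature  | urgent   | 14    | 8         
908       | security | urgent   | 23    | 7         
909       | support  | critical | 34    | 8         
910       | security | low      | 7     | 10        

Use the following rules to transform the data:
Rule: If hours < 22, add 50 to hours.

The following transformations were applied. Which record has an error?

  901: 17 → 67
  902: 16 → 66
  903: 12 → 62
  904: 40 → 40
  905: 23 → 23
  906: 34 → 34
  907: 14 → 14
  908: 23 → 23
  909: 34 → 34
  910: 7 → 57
Record 907 has an error. The correct transformed value should be 64, not 14.

Step 1: Check each record against the rule
Step 2: Record 907 has hours = 14
Step 3: Since 14 < 22, the bonus should have been applied
Step 4: Correct value = 64, but claimed value = 14
Conclusion: Record 907 has the error.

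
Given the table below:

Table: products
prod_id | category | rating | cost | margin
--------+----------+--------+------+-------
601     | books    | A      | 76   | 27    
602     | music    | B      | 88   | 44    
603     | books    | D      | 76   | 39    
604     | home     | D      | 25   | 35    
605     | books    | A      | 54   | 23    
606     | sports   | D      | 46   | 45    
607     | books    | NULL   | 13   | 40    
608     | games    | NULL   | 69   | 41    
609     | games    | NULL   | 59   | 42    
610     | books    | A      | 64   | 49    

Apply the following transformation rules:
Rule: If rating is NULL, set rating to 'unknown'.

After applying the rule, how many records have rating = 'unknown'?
3

Step 1: Count records where rating IS NULL
Step 2: Found 3 records with NULL rating
Step 3: These records will have rating set to 'unknown'
Step 4: Records already having rating = 'unknown': 0
Step 5: Answer: 3 + 0 = 3 records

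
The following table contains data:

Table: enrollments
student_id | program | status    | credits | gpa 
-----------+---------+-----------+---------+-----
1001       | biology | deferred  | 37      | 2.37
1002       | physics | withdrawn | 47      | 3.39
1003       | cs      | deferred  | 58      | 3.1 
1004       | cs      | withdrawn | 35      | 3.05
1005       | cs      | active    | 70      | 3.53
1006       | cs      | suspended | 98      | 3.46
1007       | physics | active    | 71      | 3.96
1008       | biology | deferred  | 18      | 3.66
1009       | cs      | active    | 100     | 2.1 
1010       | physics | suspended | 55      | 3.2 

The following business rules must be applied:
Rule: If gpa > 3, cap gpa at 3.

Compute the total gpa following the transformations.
28.47

Step 1: 8 records have gpa > 3
Step 2: These records originally summed to 27.35
Step 3: After capping: 8 × 3 = 24
Step 4: Unaffected records sum: 4.47
Step 5: Final sum = 24 + 4.47 = 28.47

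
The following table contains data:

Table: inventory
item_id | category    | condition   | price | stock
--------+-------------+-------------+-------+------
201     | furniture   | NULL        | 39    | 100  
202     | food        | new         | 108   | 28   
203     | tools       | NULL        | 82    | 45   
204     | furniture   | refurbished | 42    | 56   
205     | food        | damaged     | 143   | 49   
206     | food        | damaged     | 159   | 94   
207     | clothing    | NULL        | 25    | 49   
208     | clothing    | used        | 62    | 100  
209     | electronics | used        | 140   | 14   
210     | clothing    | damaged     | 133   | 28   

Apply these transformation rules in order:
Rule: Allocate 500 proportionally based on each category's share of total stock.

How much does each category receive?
clothing: 157.19, electronics: 12.43, food: 151.87, furniture: 138.54, tools: 39.96

Step 1: Calculate total stock = 563
Step 2: Calculate each category's proportion:
  clothing: 177/563 = 31.44% → 157.19
  electronics: 14/563 = 2.49% → 12.43
  food: 171/563 = 30.37% → 151.87
  furniture: 156/563 = 27.71% → 138.54
  tools: 45/563 = 7.99% → 39.96
Step 3: Verify: sum of allocations ≈ 500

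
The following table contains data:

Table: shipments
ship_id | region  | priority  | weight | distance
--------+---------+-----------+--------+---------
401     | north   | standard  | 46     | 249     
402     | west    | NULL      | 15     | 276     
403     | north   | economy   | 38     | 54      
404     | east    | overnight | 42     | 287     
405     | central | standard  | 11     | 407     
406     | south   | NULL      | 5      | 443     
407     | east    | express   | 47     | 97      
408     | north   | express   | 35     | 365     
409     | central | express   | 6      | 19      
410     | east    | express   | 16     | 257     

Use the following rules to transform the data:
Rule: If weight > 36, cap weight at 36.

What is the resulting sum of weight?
232

Step 1: 4 records have weight > 36
Step 2: These records originally summed to 173
Step 3: After capping: 4 × 36 = 144
Step 4: Unaffected records sum: 88
Step 5: Final sum = 144 + 88 = 232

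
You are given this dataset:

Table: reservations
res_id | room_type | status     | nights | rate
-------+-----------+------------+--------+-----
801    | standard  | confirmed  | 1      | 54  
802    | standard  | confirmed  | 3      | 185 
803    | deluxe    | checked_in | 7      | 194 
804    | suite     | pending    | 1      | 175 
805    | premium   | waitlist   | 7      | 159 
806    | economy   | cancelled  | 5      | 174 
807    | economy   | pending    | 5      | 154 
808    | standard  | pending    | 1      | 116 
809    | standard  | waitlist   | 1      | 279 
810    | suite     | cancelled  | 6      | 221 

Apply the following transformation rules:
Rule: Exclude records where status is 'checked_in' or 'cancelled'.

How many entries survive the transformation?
7

Step 1: Count records to exclude
  - 1 (checked_in) + 2 (cancelled) = 3 records
Step 2: Total records: 10
Step 3: Remaining = 10 - 3 = 7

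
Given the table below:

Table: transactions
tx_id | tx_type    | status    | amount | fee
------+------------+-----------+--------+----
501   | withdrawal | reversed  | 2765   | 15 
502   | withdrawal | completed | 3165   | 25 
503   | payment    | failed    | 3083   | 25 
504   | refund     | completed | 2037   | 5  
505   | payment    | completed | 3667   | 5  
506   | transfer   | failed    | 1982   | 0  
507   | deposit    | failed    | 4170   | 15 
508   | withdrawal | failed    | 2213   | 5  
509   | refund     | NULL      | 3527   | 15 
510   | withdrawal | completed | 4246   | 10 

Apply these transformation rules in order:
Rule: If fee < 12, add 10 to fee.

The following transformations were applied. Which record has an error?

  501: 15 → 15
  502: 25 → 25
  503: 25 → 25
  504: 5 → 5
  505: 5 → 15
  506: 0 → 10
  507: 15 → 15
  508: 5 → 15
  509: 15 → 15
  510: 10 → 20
Record 504 has an error. The correct transformed value should be 15, not 5.

Step 1: Check each record against the rule
Step 2: Record 504 has fee = 5
Step 3: Since 5 < 12, the bonus should have been applied
Step 4: Correct value = 15, but claimed value = 5
Conclusion: Record 504 has the error.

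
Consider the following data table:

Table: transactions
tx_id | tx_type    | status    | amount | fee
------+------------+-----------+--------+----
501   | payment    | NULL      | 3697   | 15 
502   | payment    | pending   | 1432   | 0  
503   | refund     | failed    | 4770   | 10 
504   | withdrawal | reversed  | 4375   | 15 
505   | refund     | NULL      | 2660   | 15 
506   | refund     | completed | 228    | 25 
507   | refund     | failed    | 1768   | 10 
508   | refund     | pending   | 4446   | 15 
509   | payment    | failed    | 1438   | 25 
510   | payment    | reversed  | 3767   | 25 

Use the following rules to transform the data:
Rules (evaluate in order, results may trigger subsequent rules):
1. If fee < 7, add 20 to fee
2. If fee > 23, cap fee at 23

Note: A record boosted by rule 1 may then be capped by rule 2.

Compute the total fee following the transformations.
169

Step 1: Apply rule 1 to records with fee < 7
  - 1 records get bonus of 20
  - Of these, 0 records then exceed 23 and get capped
Step 2: Apply rule 2 to records with fee > 23
  - 3 records (original) are capped
Step 3: Calculate final sum = 169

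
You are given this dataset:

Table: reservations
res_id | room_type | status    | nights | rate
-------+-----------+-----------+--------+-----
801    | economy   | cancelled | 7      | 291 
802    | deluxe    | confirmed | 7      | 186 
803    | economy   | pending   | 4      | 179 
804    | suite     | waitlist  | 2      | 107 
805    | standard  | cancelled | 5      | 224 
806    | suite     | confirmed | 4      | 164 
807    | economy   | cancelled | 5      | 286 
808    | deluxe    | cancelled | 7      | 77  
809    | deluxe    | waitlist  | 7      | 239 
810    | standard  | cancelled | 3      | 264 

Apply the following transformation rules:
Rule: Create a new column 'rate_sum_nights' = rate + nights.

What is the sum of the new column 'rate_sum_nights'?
2068

Step 1: For each record, compute rate + nights
Example calculations:
  291 + 7 = 298
  186 + 7 = 193
  179 + 4 = 183
  ...
Step 2: Sum all derived values
Step 3: Total = 2068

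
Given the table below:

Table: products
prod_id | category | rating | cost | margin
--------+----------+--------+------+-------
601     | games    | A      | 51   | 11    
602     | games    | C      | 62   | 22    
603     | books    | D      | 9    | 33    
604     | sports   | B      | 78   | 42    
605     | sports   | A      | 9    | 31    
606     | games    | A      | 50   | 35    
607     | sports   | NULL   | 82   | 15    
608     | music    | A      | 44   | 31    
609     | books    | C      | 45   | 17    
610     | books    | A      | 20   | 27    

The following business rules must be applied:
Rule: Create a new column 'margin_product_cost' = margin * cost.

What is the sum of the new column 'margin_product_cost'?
11426

Step 1: For each record, compute margin * cost
Example calculations:
  11 * 51 = 561
  22 * 62 = 1364
  33 * 9 = 297
  ...
Step 2: Sum all derived values
Step 3: Total = 11426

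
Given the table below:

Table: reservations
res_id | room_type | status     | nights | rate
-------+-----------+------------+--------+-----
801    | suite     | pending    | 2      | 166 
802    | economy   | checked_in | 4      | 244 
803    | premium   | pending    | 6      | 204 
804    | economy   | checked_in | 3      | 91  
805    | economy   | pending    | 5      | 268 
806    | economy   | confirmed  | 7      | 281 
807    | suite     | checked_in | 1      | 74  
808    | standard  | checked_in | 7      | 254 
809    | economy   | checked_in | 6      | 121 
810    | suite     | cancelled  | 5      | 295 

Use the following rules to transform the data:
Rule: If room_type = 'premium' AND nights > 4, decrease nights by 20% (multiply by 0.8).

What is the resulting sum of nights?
44.8

Step 1: Find records where room_type = 'premium' AND nights > 4
Step 2: 1 records match, summing to 6
Step 3: After multiplier: 6 × 0.8 = 4.8
Step 4: Unaffected records sum: 40
Step 5: Final sum = 4.8 + 40 = 44.8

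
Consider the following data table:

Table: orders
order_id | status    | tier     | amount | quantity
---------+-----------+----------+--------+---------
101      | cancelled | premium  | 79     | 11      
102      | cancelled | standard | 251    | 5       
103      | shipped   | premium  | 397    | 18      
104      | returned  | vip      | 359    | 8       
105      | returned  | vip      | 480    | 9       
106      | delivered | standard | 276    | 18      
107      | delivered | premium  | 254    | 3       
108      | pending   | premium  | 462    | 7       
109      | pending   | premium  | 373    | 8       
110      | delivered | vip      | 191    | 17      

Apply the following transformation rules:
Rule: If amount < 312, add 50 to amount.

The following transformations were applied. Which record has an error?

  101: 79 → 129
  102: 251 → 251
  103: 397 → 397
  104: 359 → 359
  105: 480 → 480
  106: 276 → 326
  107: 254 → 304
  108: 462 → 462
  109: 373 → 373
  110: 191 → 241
Record 102 has an error. The correct transformed value should be 301, not 251.

Step 1: Check each record against the rule
Step 2: Record 102 has amount = 251
Step 3: Since 251 < 312, the bonus should have been applied
Step 4: Correct value = 301, but claimed value = 251
Conclusion: Record 102 has the error.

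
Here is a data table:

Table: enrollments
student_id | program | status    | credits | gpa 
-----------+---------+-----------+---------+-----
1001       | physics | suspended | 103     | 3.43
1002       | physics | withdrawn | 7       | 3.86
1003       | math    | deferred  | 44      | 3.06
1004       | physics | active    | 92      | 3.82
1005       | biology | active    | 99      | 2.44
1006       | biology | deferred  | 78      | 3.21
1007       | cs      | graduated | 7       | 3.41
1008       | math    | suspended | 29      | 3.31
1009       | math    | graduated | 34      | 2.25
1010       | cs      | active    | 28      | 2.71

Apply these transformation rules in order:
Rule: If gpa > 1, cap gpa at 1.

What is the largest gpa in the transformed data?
1

Step 1: Original maximum gpa = 3.86
Step 2: Apply cap at 1
Step 3: 10 records had gpa > 1 and were capped
Step 4: Maximum after transformation = 1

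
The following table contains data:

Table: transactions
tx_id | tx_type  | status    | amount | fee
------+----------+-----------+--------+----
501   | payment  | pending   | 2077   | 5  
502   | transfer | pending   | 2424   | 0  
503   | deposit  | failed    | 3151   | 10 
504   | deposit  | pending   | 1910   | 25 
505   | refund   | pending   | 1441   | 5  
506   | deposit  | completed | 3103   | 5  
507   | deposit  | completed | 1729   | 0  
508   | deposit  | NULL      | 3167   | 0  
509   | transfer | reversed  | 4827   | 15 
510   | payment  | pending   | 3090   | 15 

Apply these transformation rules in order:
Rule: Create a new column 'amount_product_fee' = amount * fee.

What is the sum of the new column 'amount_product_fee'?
231120

Step 1: For each record, compute amount * fee
Example calculations:
  2077 * 5 = 10385
  2424 * 0 = 0
  3151 * 10 = 31510
  ...
Step 2: Sum all derived values
Step 3: Total = 231120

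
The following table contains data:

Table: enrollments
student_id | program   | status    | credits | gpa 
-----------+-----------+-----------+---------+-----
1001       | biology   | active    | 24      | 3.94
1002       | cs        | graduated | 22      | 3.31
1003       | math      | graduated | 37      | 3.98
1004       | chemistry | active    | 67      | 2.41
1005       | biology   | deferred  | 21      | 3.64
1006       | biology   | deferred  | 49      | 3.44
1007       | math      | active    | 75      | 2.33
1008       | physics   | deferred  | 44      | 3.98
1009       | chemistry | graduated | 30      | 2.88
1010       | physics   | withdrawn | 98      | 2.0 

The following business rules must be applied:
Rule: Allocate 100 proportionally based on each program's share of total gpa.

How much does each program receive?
biology: 34.53, chemistry: 16.58, cs: 10.37, math: 19.77, physics: 18.74

Step 1: Calculate total gpa = 31.91
Step 2: Calculate each program's proportion:
  biology: 11.02/31.91 = 34.53% → 34.53
  chemistry: 5.29/31.91 = 16.58% → 16.58
  cs: 3.31/31.91 = 10.37% → 10.37
  math: 6.31/31.91 = 19.77% → 19.77
  physics: 5.98/31.91 = 18.74% → 18.74
Step 3: Verify: sum of allocations ≈ 100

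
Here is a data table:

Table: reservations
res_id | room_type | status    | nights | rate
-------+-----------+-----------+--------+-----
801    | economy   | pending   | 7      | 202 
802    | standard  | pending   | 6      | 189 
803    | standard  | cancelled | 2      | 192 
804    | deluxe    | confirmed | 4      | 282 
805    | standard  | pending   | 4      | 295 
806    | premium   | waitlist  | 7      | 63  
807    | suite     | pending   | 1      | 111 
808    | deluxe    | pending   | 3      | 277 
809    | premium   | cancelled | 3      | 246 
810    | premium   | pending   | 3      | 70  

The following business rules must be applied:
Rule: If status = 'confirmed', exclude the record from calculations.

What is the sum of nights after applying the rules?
36

Step 1: Identify records where status = 'confirmed'
Step 2: The excluded records sum to 4
Step 3: Original total nights = 40
Step 4: Remaining total = 40 - 4 = 36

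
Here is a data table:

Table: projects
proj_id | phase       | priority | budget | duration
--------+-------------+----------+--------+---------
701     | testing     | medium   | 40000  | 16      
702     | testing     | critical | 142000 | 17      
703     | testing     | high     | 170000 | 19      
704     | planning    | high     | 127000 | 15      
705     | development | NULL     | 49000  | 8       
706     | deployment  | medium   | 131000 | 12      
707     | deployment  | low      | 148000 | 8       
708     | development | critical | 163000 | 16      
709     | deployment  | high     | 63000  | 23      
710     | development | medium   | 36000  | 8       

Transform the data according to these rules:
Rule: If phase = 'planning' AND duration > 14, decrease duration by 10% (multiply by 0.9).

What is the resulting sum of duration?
140.5

Step 1: Find records where phase = 'planning' AND duration > 14
Step 2: 1 records match, summing to 15
Step 3: After multiplier: 15 × 0.9 = 13.5
Step 4: Unaffected records sum: 127
Step 5: Final sum = 13.5 + 127 = 140.5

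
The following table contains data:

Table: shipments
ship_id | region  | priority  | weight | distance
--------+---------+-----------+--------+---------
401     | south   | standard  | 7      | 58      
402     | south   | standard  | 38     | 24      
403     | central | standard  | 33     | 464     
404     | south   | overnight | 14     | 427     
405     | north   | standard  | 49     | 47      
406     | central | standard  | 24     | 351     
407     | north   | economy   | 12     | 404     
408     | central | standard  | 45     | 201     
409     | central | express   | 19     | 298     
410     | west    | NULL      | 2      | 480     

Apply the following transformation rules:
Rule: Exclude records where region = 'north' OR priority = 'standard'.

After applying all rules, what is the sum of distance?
1205

Step 1: Find records where region = 'north' OR priority = 'standard'
Step 2: 7 records match, summing to 1549
Step 3: Original sum: 2754
Step 4: Remaining sum = 2754 - 1549 = 1205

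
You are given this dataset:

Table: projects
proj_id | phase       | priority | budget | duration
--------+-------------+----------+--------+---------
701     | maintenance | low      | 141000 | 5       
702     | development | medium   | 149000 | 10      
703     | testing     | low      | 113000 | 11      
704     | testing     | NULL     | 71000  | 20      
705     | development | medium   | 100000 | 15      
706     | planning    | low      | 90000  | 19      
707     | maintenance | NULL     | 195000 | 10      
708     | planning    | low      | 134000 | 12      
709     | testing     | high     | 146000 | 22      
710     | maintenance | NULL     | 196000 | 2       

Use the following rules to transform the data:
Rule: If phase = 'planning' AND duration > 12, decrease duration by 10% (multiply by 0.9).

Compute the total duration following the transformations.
124.1

Step 1: Find records where phase = 'planning' AND duration > 12
Step 2: 1 records match, summing to 19
Step 3: After multiplier: 19 × 0.9 = 17.1
Step 4: Unaffected records sum: 107
Step 5: Final sum = 17.1 + 107 = 124.1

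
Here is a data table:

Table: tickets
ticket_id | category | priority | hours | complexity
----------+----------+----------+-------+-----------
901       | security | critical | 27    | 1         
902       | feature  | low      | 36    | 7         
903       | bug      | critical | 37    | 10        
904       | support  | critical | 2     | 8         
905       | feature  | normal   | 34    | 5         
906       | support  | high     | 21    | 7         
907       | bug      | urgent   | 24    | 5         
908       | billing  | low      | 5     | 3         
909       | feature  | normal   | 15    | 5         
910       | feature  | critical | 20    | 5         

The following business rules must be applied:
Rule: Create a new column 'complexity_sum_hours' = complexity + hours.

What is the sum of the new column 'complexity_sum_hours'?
277

Step 1: For each record, compute complexity + hours
Example calculations:
  1 + 27 = 28
  7 + 36 = 43
  10 + 37 = 47
  ...
Step 2: Sum all derived values
Step 3: Total = 277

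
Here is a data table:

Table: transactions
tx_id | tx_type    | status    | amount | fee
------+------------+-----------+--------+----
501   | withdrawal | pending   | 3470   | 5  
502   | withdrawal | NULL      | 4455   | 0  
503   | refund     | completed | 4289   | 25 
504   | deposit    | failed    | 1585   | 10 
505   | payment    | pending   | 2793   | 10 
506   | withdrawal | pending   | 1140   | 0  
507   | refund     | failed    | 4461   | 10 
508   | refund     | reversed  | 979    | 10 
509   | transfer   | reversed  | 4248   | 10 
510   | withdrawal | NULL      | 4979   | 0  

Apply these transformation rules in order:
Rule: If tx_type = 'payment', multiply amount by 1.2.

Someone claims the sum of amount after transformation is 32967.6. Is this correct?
No, the correct result is 32957.6.

Step 1: Calculate the correct sum after transformation
Step 2: Apply multiplier 1.2 to records where tx_type = 'payment'
Step 3: Correct result = 32957.6
Step 4: Claimed result = 32967.6
Step 5: 32957.6 ≠ 32967.6
Conclusion: The claimed result is incorrect. The correct answer is 32957.6.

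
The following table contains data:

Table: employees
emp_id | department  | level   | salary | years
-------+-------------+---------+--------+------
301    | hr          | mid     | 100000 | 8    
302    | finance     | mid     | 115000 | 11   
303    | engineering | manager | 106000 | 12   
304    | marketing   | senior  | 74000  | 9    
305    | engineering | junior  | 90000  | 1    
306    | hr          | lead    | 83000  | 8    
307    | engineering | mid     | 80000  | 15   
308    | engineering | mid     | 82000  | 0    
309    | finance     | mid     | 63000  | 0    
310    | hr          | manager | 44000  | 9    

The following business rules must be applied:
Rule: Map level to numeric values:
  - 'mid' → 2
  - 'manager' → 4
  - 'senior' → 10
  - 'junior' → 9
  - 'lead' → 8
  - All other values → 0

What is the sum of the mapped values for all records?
45

Step 1: Apply mapping to each record
Step 2: Count by status:
  'mid': 5 records × 2 = 10
  'manager': 2 records × 4 = 8
  'senior': 1 records × 10 = 10
  'junior': 1 records × 9 = 9
  'lead': 1 records × 8 = 8
Step 3: Sum all mapped values = 45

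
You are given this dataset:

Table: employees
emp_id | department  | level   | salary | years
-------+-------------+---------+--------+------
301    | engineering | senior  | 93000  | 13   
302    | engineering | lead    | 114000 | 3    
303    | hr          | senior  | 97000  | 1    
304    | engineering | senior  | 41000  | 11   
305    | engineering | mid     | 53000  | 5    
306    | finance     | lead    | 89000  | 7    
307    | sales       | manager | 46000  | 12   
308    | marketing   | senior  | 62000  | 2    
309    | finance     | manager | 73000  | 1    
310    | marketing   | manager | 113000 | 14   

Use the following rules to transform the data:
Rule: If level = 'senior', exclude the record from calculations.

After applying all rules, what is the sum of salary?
488000

Step 1: Identify records where level = 'senior'
Step 2: The excluded records sum to 293000
Step 3: Original total salary = 781000
Step 4: Remaining total = 781000 - 293000 = 488000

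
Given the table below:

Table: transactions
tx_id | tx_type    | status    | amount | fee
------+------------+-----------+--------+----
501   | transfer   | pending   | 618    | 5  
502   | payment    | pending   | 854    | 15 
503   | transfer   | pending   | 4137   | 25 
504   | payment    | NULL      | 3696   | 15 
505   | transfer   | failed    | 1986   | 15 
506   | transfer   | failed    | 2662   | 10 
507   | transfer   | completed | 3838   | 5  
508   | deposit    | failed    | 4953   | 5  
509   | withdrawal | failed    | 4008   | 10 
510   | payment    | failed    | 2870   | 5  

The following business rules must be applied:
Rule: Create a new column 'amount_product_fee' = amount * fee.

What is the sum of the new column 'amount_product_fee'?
329560

Step 1: For each record, compute amount * fee
Example calculations:
  618 * 5 = 3090
  854 * 15 = 12810
  4137 * 25 = 103425
  ...
Step 2: Sum all derived values
Step 3: Total = 329560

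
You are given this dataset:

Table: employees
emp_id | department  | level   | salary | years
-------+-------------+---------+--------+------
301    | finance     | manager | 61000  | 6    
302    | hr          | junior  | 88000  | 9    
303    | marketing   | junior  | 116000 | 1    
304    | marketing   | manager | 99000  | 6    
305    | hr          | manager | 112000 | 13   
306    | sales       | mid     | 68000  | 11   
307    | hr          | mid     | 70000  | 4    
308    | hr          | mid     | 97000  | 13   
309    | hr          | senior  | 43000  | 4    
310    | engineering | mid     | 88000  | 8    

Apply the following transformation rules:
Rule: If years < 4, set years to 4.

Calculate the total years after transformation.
78

Step 1: 1 records have years < 4
Step 2: These records originally summed to 1
Step 3: After setting to minimum: 1 × 4 = 4
Step 4: Unaffected records sum: 74
Step 5: Final sum = 4 + 74 = 78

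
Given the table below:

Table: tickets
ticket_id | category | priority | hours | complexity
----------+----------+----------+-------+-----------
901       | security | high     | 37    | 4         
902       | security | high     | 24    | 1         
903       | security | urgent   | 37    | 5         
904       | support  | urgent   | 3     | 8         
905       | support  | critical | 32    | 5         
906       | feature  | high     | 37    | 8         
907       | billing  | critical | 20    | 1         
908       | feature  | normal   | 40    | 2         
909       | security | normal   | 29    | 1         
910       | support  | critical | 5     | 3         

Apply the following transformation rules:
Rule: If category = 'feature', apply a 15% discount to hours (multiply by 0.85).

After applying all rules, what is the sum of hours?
252.45

Step 1: Records with category = 'feature' have total hours = 77
Step 2: Apply multiplier: 77 × 0.85 = 65.45
Step 3: Other records total: 187
Step 4: Final sum = 65.45 + 187 = 252.45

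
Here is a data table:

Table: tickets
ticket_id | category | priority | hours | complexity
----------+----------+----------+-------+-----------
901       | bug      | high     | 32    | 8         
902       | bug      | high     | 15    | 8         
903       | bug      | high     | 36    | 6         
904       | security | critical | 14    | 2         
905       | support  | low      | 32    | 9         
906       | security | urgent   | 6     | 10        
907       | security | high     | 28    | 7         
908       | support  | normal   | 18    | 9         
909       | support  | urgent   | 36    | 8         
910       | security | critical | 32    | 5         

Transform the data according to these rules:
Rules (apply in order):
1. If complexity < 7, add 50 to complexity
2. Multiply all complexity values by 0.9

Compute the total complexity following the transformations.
199.8

Step 1: Apply Rule 1 - Add 50 to records with complexity < 7
  - 3 records affected: 13 + (3 × 50) = 163
  - Unaffected records: 59
  - Sum after Rule 1: 222
Step 2: Apply Rule 2 - Multiply all by 0.9
  - 222 × 0.9 = 199.8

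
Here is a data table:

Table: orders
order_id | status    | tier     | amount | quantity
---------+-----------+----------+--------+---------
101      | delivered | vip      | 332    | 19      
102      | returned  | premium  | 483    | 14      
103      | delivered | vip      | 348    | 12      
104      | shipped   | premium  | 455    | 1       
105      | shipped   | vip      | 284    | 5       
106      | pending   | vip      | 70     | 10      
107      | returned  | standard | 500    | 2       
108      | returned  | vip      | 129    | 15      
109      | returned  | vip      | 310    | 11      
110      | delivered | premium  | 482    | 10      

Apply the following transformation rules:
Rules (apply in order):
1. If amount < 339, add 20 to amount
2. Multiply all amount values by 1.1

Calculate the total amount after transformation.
3842.3

Step 1: Apply Rule 1 - Add 20 to records with amount < 339
  - 5 records affected: 1125 + (5 × 20) = 1225
  - Unaffected records: 2268
  - Sum after Rule 1: 3493
Step 2: Apply Rule 2 - Multiply all by 1.1
  - 3493 × 1.1 = 3842.3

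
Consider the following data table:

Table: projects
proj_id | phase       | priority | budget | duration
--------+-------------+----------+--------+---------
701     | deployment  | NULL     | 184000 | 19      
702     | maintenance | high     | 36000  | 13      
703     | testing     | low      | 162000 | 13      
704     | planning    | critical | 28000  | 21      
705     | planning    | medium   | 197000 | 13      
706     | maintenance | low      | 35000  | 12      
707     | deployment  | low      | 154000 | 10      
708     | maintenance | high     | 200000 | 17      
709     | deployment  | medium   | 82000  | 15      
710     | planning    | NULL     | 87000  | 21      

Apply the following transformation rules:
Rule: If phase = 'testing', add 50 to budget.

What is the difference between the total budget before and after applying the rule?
50

Step 1: Original sum of budget = 1165000
Step 2: 1 records have phase = 'testing'
Step 3: Each affected record changes by 50
Step 4: Total change = 1 × 50 = 50
Step 5: New sum = 1165000 + 50 = 1165050
Step 6: Difference = |1165050 - 1165000| = 50
        (Sum increased by 50)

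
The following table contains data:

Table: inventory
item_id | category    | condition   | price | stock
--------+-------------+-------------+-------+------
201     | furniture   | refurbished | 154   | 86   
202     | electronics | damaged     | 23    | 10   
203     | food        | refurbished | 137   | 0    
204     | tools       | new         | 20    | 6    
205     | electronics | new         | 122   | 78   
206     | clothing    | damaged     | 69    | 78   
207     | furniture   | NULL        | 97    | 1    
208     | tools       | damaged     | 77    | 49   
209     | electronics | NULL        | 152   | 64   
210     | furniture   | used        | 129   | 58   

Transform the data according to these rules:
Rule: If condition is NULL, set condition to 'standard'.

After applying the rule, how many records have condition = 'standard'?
2

Step 1: Count records where condition IS NULL
Step 2: Found 2 records with NULL condition
Step 3: These records will have condition set to 'standard'
Step 4: Records already having condition = 'standard': 0
Step 5: Answer: 2 + 0 = 2 records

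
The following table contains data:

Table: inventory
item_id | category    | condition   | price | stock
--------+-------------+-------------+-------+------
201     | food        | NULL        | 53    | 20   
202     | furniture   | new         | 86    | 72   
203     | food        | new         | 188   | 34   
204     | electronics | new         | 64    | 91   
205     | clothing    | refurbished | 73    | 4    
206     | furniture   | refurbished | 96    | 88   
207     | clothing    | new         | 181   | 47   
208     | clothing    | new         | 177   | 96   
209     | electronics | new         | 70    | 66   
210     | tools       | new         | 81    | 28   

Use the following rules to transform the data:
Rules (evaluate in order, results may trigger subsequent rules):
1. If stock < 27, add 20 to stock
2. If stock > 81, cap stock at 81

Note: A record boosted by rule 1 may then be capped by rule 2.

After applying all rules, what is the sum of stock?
554

Step 1: Apply rule 1 to records with stock < 27
  - 2 records get bonus of 20
  - Of these, 0 records then exceed 81 and get capped
Step 2: Apply rule 2 to records with stock > 81
  - 3 records (original) are capped
Step 3: Calculate final sum = 554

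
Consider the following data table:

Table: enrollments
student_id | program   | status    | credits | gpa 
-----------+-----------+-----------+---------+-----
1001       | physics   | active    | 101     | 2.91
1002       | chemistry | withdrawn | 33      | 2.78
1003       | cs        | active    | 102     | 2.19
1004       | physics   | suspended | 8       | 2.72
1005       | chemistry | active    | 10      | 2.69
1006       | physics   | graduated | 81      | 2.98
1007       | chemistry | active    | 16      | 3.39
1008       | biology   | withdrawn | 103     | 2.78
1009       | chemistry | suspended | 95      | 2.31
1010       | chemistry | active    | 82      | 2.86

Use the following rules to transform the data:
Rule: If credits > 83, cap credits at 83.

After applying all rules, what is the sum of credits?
562

Step 1: 4 records have credits > 83
Step 2: These records originally summed to 401
Step 3: After capping: 4 × 83 = 332
Step 4: Unaffected records sum: 230
Step 5: Final sum = 332 + 230 = 562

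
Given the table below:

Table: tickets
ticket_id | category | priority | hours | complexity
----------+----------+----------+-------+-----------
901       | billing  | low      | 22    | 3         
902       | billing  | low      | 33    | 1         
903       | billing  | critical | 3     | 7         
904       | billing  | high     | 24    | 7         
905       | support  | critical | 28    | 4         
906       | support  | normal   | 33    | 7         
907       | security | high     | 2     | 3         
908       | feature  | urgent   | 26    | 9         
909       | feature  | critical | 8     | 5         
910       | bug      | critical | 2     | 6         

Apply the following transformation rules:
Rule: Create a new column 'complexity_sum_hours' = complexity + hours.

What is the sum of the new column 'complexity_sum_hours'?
233

Step 1: For each record, compute complexity + hours
Example calculations:
  3 + 22 = 25
  1 + 33 = 34
  7 + 3 = 10
  ...
Step 2: Sum all derived values
Step 3: Total = 233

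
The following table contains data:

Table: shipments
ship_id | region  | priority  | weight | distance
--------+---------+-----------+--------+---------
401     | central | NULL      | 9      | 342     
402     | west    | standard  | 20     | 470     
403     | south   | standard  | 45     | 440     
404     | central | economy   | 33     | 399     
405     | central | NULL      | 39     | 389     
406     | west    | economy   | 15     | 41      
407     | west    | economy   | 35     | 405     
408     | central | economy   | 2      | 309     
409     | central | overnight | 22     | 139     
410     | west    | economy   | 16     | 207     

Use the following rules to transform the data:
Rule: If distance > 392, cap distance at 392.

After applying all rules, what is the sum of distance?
2995

Step 1: 4 records have distance > 392
Step 2: These records originally summed to 1714
Step 3: After capping: 4 × 392 = 1568
Step 4: Unaffected records sum: 1427
Step 5: Final sum = 1568 + 1427 = 2995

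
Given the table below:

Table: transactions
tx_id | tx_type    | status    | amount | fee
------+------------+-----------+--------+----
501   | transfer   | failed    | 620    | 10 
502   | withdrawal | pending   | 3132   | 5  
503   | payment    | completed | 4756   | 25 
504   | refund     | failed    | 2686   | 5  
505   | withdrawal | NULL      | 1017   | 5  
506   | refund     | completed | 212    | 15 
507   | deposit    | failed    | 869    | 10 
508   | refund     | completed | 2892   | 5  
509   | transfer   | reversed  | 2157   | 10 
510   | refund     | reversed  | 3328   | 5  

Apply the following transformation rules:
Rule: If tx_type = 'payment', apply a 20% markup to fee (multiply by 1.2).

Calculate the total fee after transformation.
100.0

Step 1: Records with tx_type = 'payment' have total fee = 25
Step 2: Apply multiplier: 25 × 1.2 = 30.0
Step 3: Other records total: 70
Step 4: Final sum = 30.0 + 70 = 100.0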